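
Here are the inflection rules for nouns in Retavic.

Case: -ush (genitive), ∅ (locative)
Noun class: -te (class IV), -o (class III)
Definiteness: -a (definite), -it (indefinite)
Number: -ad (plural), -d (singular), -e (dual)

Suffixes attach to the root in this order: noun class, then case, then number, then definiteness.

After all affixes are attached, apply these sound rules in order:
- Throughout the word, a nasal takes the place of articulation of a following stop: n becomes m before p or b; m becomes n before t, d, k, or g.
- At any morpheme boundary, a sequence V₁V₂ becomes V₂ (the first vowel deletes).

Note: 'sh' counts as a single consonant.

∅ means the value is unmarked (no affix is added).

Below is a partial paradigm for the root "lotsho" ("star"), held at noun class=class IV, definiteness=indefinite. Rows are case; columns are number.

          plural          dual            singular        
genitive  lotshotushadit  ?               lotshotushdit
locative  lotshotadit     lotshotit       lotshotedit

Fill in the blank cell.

Attach noun class class IV -te → lotshote.
Attach case genitive -ush → lotshoteush.
Attach number dual -e → lotshoteushe.
Attach definiteness indefinite -it → lotshoteusheit.
Nasal assimilation: no change.
Apply vowel deletion: lotshoteusheit → lotshotushit.

lotshotushit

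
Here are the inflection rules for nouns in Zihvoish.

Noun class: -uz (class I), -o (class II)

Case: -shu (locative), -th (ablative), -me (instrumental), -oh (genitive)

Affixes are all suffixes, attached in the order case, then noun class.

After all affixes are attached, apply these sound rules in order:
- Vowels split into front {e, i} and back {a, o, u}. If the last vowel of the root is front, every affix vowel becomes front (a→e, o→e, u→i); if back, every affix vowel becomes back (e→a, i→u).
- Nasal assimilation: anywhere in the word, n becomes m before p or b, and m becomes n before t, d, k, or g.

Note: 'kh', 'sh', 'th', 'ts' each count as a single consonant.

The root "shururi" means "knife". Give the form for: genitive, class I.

shururiehiz

Attach case genitive -oh → shururioh.
Attach noun class class I -uz → shururiohuz.
Apply vowel harmony: shururiohuz → shururiehiz.
Nasal assimilation: no change.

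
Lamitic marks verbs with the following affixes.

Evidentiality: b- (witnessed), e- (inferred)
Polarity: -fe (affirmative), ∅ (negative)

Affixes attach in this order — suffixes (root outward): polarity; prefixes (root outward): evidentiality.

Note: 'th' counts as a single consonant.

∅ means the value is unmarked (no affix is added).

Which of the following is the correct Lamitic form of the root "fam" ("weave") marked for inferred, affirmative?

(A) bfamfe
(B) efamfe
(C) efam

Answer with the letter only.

Attach polarity affirmative -fe → famfe.
Attach evidentiality inferred e- → efamfe.
So the correct form is efamfe, option (B).
(C) efam is wrong: it uses negative instead of affirmative for polarity.
(A) bfamfe is wrong: it uses witnessed instead of inferred for evidentiality.

B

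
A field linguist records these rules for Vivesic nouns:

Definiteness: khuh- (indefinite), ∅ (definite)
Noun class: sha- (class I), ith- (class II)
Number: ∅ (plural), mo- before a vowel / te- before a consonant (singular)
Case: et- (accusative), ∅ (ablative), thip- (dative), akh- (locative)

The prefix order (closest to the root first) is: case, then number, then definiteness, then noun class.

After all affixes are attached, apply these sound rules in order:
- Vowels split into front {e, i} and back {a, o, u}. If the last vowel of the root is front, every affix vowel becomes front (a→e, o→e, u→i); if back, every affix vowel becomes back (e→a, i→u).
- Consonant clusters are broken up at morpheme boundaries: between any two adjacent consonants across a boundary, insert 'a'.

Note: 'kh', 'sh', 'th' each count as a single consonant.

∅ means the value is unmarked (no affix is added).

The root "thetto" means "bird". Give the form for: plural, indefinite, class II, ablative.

uthakhuhathetto

case = ablative: zero marking, form stays thetto.
number = plural: zero marking, form stays thetto.
Attach definiteness indefinite khuh- → khuhthetto.
Attach noun class class II ith- → ithkhuhthetto.
Apply vowel harmony: ithkhuhthetto → uthkhuhthetto.
Apply epenthesis: uthkhuhthetto → uthakhuhathetto.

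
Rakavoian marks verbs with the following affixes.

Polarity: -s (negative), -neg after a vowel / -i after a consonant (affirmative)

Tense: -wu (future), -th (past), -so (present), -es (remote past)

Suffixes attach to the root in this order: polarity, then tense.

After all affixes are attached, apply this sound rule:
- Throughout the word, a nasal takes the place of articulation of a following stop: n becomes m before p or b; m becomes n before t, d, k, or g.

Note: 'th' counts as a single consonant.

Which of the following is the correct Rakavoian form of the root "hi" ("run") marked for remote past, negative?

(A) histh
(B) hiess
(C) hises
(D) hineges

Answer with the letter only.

C

Attach polarity negative -s → his.
Attach tense remote past -es → hises.
Nasal assimilation: no change.
So the correct form is hises, option (C).
(B) hiess is wrong: it has the affixes in the wrong order.
(A) histh is wrong: it uses past instead of remote past for tense.
(D) hineges is wrong: it uses affirmative instead of negative for polarity.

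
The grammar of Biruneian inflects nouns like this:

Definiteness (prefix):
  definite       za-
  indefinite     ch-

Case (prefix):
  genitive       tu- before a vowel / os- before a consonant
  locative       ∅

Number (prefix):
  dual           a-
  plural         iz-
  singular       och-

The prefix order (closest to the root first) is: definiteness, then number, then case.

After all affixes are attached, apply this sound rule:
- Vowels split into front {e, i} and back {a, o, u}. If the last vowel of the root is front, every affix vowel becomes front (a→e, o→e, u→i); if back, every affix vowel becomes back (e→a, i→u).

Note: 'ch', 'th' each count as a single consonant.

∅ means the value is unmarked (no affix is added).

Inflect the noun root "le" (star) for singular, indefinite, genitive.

tiechchle

Attach definiteness indefinite ch- → chle.
Attach number singular och- → ochchle.
Attach case genitive tu- (before vowel 'o') → tuochchle.
Apply vowel harmony: tuochchle → tiechchle.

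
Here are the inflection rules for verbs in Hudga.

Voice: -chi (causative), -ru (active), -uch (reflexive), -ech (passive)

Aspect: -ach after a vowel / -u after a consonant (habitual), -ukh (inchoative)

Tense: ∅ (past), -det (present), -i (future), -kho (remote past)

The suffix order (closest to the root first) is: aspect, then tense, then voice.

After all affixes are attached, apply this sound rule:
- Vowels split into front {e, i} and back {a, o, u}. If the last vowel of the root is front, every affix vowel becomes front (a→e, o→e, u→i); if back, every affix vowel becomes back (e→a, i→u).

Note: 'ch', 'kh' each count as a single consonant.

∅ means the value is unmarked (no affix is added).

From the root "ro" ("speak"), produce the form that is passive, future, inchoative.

roukhuach

Attach aspect inchoative -ukh → roukh.
Attach tense future -i → roukhi.
Attach voice passive -ech → roukhiech.
Apply vowel harmony: roukhiech → roukhuach.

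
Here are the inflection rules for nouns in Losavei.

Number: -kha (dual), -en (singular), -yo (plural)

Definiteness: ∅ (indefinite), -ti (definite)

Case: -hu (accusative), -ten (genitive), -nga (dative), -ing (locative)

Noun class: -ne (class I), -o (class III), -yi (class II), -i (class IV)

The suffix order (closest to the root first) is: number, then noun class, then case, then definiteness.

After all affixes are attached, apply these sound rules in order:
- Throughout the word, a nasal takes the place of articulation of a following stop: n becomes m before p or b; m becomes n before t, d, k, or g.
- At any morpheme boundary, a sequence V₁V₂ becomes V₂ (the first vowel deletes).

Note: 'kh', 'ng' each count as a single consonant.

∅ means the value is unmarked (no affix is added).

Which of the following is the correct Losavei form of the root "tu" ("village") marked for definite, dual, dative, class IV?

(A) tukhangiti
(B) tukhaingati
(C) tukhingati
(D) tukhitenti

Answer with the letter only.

Attach number dual -kha → tukha.
Attach noun class class IV -i → tukhai.
Attach case dative -nga → tukhainga.
Attach definiteness definite -ti → tukhaingati.
Nasal assimilation: no change.
Apply vowel deletion: tukhaingati → tukhingati.
So the correct form is tukhingati, option (C).
(D) tukhitenti is wrong: it uses genitive instead of dative for case.
(A) tukhangiti is wrong: it has the affixes in the wrong order.
(B) tukhaingati is wrong: it fails to apply the sound rule(s).

C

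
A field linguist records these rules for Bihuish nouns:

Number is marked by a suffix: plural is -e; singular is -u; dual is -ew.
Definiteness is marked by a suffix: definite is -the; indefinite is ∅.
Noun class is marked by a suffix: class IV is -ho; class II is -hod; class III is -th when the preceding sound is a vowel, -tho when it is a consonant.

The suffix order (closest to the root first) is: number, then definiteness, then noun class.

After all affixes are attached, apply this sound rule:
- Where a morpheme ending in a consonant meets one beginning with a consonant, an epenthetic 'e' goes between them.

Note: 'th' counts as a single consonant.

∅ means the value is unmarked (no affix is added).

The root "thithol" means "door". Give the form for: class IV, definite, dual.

Attach number dual -ew → thitholew.
Attach definiteness definite -the → thitholewthe.
Attach noun class class IV -ho → thitholewtheho.
Apply epenthesis: thitholewtheho → thitholewetheho.

thitholewetheho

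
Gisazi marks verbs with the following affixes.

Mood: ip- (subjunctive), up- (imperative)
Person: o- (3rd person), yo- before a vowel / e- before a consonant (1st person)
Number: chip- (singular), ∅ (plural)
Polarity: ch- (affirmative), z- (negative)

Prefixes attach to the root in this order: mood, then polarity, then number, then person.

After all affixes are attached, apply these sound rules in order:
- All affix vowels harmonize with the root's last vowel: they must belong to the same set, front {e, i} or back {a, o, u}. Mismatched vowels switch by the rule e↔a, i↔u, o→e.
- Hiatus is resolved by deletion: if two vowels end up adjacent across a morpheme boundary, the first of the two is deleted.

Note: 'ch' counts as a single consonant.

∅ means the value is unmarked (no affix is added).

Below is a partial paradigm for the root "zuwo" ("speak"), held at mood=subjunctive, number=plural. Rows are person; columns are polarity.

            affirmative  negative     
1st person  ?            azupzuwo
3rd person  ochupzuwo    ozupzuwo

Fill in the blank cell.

achupzuwo

Attach mood subjunctive ip- → ipzuwo.
Attach polarity affirmative ch- → chipzuwo.
number = plural: zero marking, form stays chipzuwo.
Attach person 1st person e- (before consonant 'ch') → echipzuwo.
Apply vowel harmony: echipzuwo → achupzuwo.
Vowel deletion: no change.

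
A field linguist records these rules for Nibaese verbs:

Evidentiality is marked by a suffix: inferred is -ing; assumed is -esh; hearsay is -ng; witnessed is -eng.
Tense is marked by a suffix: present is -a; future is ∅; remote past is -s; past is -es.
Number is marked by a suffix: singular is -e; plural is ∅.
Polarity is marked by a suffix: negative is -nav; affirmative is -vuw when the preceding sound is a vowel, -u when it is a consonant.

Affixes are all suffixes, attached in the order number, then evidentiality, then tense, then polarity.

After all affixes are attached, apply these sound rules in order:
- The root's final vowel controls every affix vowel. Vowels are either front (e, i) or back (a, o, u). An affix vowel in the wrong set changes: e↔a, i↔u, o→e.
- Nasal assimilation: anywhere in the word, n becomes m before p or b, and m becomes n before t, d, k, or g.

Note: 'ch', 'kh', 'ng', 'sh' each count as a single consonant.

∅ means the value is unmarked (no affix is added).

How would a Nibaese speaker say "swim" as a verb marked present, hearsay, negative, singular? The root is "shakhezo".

Attach number singular -e → shakhezoe.
Attach evidentiality hearsay -ng → shakhezoeng.
Attach tense present -a → shakhezoenga.
Attach polarity negative -nav → shakhezoenganav.
Apply vowel harmony: shakhezoenganav → shakhezoanganav.
Nasal assimilation: no change.

shakhezoanganav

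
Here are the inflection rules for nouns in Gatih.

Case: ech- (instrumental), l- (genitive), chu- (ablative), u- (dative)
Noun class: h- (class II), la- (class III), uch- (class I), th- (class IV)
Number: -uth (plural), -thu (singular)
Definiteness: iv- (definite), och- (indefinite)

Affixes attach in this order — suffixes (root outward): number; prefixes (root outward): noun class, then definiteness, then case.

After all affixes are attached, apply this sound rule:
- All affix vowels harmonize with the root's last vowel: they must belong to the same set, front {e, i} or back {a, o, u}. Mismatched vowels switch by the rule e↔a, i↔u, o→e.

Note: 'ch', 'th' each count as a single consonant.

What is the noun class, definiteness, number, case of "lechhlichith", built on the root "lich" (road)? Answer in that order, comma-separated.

class II, indefinite, plural, genitive

Segment: l-och-h-lich-uth.
noun class: h- → class II.
definiteness: och- → indefinite.
number: -uth → plural.
case: l- → genitive.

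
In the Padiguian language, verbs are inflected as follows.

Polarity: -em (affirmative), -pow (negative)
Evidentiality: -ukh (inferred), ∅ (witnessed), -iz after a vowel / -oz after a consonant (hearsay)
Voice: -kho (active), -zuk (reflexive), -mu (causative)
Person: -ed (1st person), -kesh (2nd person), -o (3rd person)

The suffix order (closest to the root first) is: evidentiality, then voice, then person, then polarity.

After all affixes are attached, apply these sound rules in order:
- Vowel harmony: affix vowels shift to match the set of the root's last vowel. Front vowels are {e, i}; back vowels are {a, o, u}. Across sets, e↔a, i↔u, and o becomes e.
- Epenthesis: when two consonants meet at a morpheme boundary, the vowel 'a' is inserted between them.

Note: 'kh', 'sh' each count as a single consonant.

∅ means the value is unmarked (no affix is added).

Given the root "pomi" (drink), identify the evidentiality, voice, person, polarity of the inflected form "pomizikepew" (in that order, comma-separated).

witnessed, reflexive, 3rd person, negative

Segment: pomi-zuk-o-pow.
evidentiality: ∅ → witnessed.
voice: -zuk → reflexive.
person: -o → 3rd person.
polarity: -pow → negative.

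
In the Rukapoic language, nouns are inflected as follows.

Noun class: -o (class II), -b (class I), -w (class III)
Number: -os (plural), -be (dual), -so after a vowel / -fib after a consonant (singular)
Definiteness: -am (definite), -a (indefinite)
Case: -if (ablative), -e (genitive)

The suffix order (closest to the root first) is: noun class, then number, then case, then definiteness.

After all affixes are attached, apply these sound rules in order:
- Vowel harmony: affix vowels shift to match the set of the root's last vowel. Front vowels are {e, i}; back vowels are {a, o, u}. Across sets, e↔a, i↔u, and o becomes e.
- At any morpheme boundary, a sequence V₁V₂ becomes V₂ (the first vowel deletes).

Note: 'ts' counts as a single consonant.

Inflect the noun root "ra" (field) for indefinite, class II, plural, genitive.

Attach noun class class II -o → rao.
Attach number plural -os → raoos.
Attach case genitive -e → raoose.
Attach definiteness indefinite -a → raoosea.
Apply vowel harmony: raoosea → raoosaa.
Apply vowel deletion: raoosaa → rosa.

rosa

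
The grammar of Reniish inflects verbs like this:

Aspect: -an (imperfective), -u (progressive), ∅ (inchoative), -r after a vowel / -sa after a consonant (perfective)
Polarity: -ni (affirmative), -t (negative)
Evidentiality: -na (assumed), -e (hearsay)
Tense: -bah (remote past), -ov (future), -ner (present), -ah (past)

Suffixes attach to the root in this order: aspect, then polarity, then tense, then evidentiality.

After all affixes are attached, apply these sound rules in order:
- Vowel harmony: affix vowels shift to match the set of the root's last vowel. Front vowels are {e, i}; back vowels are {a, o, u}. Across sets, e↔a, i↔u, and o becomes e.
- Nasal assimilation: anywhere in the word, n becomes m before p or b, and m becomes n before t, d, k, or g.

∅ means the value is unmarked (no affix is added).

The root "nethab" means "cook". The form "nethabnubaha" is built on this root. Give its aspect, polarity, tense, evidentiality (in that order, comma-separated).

inchoative, affirmative, remote past, hearsay

Segment: nethab-ni-bah-e.
aspect: ∅ → inchoative.
polarity: -ni → affirmative.
tense: -bah → remote past.
evidentiality: -e → hearsay.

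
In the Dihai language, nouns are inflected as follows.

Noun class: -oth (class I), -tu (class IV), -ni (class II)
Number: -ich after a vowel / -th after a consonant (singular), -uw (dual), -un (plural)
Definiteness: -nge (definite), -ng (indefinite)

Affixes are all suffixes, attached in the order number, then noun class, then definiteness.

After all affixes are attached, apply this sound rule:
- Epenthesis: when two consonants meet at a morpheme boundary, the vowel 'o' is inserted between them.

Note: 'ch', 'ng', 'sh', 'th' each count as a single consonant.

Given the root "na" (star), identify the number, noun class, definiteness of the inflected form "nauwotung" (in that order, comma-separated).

dual, class IV, indefinite

Segment: na-uw-tu-ng.
number: -uw → dual.
noun class: -tu → class IV.
definiteness: -ng → indefinite.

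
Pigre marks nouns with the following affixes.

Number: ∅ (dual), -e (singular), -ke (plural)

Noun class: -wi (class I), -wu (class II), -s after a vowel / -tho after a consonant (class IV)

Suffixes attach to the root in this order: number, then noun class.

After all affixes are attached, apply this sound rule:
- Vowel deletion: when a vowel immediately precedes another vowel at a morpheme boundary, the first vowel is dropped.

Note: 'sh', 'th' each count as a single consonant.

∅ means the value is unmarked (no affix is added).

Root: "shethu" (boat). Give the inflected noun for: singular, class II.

shethewu

Attach number singular -e → shethue.
Attach noun class class II -wu → shethuewu.
Apply vowel deletion: shethuewu → shethewu.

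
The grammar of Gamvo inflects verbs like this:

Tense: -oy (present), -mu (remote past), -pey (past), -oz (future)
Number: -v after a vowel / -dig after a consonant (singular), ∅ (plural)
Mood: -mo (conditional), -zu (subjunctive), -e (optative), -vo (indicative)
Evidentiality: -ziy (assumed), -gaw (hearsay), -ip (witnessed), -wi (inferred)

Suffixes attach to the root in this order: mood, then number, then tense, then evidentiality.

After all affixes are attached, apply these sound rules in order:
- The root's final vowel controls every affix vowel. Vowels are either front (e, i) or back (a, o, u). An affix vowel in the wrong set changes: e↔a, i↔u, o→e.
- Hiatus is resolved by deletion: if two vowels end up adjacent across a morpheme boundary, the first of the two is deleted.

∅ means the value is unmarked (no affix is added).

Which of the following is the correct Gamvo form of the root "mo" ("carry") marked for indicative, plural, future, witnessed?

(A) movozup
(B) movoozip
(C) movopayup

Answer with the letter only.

A

Attach mood indicative -vo → movo.
number = plural: zero marking, form stays movo.
Attach tense future -oz → movooz.
Attach evidentiality witnessed -ip → movoozip.
Apply vowel harmony: movoozip → movoozup.
Apply vowel deletion: movoozup → movozup.
So the correct form is movozup, option (A).
(B) movoozip is wrong: it fails to apply the sound rule(s).
(C) movopayup is wrong: it uses past instead of future for tense.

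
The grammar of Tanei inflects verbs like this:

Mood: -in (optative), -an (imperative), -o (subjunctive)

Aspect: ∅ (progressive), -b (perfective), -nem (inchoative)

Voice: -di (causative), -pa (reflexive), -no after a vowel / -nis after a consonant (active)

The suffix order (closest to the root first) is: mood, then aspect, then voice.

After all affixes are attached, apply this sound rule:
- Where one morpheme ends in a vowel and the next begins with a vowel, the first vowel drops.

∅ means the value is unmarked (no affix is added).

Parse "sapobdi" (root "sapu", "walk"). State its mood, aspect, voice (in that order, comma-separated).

Segment: sapu-o-b-di.
mood: -o → subjunctive.
aspect: -b → perfective.
voice: -di → causative.

subjunctive, perfective, causative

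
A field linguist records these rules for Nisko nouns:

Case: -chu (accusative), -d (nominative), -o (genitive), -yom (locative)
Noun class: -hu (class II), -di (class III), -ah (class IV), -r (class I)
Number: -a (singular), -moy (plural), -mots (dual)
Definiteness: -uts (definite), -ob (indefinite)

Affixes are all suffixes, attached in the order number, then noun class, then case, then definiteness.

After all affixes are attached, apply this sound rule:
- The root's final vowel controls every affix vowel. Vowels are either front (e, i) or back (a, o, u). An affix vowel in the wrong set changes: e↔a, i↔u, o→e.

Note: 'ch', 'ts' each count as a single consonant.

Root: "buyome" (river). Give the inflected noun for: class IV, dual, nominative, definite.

Attach number dual -mots → buyomemots.
Attach noun class class IV -ah → buyomemotsah.
Attach case nominative -d → buyomemotsahd.
Attach definiteness definite -uts → buyomemotsahduts.
Apply vowel harmony: buyomemotsahduts → buyomemetsehdits.

buyomemetsehdits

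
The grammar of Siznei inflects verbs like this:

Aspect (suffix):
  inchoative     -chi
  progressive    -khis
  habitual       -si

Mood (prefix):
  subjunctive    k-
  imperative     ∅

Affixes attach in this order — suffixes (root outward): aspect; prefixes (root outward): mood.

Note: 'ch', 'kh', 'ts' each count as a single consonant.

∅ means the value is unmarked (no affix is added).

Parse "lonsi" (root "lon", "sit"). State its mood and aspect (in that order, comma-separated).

imperative, habitual

Segment: lon-si.
mood: ∅ → imperative.
aspect: -si → habitual.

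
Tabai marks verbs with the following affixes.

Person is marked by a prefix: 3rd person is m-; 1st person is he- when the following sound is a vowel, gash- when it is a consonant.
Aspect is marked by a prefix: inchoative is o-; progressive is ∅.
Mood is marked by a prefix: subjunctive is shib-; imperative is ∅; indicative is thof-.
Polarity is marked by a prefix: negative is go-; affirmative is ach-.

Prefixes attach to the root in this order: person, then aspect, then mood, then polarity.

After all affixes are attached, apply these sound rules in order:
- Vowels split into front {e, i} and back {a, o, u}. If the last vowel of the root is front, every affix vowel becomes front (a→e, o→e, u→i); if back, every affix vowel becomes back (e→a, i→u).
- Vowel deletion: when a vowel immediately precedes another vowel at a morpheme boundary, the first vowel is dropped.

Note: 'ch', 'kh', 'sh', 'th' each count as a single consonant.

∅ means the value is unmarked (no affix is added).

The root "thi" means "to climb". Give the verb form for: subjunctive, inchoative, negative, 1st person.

Attach person 1st person gash- (before consonant 'th') → gashthi.
Attach aspect inchoative o- → ogashthi.
Attach mood subjunctive shib- → shibogashthi.
Attach polarity negative go- → goshibogashthi.
Apply vowel harmony: goshibogashthi → geshibegeshthi.
Vowel deletion: no change.

geshibegeshthi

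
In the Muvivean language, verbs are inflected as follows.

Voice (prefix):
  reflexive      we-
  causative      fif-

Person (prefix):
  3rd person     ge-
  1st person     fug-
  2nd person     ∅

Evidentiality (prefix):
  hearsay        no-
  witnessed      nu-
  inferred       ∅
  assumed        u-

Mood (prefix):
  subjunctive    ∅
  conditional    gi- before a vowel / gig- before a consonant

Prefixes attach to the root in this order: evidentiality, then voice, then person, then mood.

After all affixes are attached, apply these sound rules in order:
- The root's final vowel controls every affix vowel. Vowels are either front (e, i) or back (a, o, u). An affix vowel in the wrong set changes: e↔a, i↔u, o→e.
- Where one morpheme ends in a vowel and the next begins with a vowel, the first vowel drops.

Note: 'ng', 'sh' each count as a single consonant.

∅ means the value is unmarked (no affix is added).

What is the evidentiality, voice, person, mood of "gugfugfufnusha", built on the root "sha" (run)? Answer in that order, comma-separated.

Segment: gig-fug-fif-nu-sha.
evidentiality: nu- → witnessed.
voice: fif- → causative.
person: fug- → 1st person.
mood: gi/gig- → conditional.

witnessed, causative, 1st person, conditional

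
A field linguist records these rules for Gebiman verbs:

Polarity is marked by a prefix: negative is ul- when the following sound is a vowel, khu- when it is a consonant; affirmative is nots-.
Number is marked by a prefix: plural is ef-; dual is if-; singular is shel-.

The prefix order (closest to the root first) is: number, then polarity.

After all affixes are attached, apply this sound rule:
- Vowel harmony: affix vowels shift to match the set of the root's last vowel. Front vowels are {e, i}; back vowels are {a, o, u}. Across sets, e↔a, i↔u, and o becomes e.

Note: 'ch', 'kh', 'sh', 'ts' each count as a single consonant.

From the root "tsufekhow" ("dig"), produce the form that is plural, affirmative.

Attach number plural ef- → eftsufekhow.
Attach polarity affirmative nots- → notseftsufekhow.
Apply vowel harmony: notseftsufekhow → notsaftsufekhow.

notsaftsufekhow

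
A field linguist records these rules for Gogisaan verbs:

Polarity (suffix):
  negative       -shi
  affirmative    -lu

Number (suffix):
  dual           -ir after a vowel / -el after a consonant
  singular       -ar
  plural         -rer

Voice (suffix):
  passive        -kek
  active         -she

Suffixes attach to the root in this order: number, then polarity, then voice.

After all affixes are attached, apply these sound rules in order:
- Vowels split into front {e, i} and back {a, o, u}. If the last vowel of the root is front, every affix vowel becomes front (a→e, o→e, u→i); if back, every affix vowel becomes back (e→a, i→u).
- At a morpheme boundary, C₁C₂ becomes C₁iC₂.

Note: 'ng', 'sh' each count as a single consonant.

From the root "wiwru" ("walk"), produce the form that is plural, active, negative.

Attach number plural -rer → wiwrurer.
Attach polarity negative -shi → wiwrurershi.
Attach voice active -she → wiwrurershishe.
Apply vowel harmony: wiwrurershishe → wiwrurarshusha.
Apply epenthesis: wiwrurarshusha → wiwrurarishusha.

wiwrurarishusha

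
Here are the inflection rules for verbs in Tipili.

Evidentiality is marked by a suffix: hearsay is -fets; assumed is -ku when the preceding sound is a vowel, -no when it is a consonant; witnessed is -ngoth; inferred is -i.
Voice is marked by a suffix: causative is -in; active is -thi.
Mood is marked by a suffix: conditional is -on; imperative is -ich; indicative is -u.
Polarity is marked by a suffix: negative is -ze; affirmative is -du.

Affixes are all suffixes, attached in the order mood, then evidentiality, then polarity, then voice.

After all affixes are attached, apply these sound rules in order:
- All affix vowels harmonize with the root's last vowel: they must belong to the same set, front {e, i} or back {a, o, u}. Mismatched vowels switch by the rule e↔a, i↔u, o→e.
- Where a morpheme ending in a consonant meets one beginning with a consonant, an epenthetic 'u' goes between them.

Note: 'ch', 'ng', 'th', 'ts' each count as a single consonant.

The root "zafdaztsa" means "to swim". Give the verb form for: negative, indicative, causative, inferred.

zafdaztsauuzaun

Attach mood indicative -u → zafdaztsau.
Attach evidentiality inferred -i → zafdaztsaui.
Attach polarity negative -ze → zafdaztsauize.
Attach voice causative -in → zafdaztsauizein.
Apply vowel harmony: zafdaztsauizein → zafdaztsauuzaun.
Epenthesis: no change.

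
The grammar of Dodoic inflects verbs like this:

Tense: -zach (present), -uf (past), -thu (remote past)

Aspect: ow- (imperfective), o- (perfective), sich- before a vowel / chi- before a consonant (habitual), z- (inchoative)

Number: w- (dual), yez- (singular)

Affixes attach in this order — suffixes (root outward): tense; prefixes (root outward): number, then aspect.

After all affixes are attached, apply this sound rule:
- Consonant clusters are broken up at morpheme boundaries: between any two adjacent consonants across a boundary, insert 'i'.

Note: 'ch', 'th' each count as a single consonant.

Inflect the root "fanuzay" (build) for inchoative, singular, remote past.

ziyezifanuzayithu

Attach number singular yez- → yezfanuzay.
Attach tense remote past -thu → yezfanuzaythu.
Attach aspect inchoative z- → zyezfanuzaythu.
Apply epenthesis: zyezfanuzaythu → ziyezifanuzayithu.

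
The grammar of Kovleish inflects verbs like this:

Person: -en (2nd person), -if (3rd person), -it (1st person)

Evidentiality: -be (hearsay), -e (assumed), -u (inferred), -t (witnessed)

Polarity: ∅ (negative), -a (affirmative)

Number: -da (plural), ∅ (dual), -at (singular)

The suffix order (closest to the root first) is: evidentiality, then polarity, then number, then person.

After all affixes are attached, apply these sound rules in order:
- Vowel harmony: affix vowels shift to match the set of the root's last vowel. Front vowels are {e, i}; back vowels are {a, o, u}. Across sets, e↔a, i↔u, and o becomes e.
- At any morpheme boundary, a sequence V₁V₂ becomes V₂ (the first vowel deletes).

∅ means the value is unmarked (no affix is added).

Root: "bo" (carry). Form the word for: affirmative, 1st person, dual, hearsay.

bobut

Attach evidentiality hearsay -be → bobe.
Attach polarity affirmative -a → bobea.
number = dual: zero marking, form stays bobea.
Attach person 1st person -it → bobeait.
Apply vowel harmony: bobeait → bobaaut.
Apply vowel deletion: bobaaut → bobut.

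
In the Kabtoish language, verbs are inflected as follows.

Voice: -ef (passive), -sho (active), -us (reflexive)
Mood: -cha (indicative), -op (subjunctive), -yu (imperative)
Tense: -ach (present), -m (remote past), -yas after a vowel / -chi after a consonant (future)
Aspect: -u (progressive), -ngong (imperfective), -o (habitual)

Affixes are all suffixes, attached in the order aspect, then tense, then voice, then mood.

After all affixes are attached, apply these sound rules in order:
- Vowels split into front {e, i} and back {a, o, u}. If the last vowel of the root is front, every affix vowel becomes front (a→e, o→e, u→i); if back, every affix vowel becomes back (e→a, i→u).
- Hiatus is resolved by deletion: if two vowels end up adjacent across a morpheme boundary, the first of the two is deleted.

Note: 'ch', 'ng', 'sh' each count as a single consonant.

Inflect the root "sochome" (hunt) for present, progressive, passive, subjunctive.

Attach aspect progressive -u → sochomeu.
Attach tense present -ach → sochomeuach.
Attach voice passive -ef → sochomeuachef.
Attach mood subjunctive -op → sochomeuachefop.
Apply vowel harmony: sochomeuachefop → sochomeiechefep.
Apply vowel deletion: sochomeiechefep → sochomechefep.

sochomechefep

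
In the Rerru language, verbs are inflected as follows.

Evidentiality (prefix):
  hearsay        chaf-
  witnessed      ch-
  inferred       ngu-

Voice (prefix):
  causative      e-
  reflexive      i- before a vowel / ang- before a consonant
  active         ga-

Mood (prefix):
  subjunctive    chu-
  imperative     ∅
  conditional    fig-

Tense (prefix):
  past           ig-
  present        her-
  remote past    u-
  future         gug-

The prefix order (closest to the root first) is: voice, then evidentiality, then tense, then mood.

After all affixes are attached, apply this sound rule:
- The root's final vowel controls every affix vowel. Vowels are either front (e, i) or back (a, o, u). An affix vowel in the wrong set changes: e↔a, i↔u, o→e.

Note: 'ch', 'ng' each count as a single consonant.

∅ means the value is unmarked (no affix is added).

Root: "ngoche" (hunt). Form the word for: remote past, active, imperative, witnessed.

ichgengoche

Attach voice active ga- → gangoche.
Attach evidentiality witnessed ch- → chgangoche.
Attach tense remote past u- → uchgangoche.
mood = imperative: zero marking, form stays uchgangoche.
Apply vowel harmony: uchgangoche → ichgengoche.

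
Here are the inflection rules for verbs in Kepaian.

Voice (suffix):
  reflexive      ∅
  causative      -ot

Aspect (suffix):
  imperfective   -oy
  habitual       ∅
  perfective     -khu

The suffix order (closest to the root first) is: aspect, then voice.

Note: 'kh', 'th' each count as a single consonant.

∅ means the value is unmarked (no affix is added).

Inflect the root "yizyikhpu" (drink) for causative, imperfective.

Attach aspect imperfective -oy → yizyikhpuoy.
Attach voice causative -ot → yizyikhpuoyot.

yizyikhpuoyot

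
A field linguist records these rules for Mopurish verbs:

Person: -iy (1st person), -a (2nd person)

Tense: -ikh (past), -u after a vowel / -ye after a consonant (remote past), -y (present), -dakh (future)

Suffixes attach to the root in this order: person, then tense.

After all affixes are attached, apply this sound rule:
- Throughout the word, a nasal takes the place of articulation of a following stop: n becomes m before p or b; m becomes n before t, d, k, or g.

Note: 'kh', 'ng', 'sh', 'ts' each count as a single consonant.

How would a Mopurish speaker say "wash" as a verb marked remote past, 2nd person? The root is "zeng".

Attach person 2nd person -a → zenga.
Attach tense remote past -u (after vowel 'a') → zengau.
Nasal assimilation: no change.

zengau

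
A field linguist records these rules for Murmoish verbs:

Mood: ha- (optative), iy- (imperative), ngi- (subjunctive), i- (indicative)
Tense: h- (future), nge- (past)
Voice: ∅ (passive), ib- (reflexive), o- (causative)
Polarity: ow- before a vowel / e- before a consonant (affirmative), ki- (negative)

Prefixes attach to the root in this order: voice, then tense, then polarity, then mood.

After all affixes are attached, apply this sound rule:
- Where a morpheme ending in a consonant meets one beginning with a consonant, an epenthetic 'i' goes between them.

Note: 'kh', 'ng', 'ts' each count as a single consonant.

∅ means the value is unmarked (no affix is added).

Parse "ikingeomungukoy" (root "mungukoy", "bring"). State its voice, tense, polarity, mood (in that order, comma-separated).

causative, past, negative, indicative

Segment: i-ki-nge-o-mungukoy.
voice: o- → causative.
tense: nge- → past.
polarity: ki- → negative.
mood: i- → indicative.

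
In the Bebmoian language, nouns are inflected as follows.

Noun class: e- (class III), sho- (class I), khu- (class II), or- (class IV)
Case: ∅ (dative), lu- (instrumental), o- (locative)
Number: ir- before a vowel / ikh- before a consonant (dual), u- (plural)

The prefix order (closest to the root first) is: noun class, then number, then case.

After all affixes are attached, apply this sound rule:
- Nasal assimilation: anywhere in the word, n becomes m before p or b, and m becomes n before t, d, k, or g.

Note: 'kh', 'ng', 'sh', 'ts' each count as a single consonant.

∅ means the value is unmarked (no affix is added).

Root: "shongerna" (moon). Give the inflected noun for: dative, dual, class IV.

Attach noun class class IV or- → orshongerna.
Attach number dual ir- (before vowel 'o') → irorshongerna.
case = dative: zero marking, form stays irorshongerna.
Nasal assimilation: no change.

irorshongerna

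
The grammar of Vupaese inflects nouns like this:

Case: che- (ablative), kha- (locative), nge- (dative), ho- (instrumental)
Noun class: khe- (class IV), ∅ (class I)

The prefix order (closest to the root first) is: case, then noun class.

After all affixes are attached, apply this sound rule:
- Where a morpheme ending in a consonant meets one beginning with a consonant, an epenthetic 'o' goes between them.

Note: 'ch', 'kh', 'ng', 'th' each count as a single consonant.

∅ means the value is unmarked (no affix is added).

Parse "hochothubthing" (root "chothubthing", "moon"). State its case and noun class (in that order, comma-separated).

instrumental, class I

Segment: ho-chothubthing.
case: ho- → instrumental.
noun class: ∅ → class I.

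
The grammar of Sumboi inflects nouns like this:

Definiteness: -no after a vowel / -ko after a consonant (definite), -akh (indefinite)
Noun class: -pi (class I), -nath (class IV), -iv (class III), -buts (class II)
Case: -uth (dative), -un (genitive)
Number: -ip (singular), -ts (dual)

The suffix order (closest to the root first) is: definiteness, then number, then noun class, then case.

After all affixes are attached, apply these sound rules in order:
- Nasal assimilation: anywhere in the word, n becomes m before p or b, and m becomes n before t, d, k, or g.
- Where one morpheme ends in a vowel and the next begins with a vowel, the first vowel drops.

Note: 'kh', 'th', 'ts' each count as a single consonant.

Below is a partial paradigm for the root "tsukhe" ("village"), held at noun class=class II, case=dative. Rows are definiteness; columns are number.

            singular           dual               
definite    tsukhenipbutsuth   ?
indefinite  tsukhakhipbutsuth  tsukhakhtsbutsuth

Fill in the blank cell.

Attach definiteness definite -no (after vowel 'e') → tsukheno.
Attach number dual -ts → tsukhenots.
Attach noun class class II -buts → tsukhenotsbuts.
Attach case dative -uth → tsukhenotsbutsuth.
Nasal assimilation: no change.
Vowel deletion: no change.

tsukhenotsbutsuth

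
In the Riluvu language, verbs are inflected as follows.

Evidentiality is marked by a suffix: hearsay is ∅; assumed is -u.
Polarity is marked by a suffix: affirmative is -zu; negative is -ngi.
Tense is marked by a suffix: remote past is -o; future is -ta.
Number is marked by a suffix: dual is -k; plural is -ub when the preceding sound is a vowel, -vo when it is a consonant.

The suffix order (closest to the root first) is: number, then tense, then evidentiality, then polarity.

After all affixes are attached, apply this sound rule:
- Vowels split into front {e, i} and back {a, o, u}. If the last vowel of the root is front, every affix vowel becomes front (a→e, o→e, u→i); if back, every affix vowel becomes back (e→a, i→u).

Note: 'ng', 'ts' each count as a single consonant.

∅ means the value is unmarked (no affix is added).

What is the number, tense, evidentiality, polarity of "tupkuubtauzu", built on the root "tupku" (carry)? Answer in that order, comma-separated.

plural, future, assumed, affirmative

Segment: tupku-ub-ta-u-zu.
number: -ub/vo → plural.
tense: -ta → future.
evidentiality: -u → assumed.
polarity: -zu → affirmative.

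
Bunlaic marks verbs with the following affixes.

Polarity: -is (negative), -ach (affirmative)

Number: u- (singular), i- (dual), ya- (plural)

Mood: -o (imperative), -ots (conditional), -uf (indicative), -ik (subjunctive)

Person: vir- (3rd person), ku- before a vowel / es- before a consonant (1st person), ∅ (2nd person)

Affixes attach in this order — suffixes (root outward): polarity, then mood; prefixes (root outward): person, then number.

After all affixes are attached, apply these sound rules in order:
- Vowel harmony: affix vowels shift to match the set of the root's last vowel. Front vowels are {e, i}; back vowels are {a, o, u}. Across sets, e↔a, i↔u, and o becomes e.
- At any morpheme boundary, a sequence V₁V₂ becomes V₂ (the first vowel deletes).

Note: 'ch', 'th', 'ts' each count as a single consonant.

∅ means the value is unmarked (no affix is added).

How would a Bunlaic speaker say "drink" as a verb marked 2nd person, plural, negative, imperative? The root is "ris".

yerisise

person = 2nd person: zero marking, form stays ris.
Attach number plural ya- → yaris.
Attach polarity negative -is → yarisis.
Attach mood imperative -o → yarisiso.
Apply vowel harmony: yarisiso → yerisise.
Vowel deletion: no change.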